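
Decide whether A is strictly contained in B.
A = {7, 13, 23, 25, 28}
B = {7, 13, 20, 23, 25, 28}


A ⊂ B requires: A ⊆ B AND A ≠ B.
A ⊆ B? Yes
A = B? No
A ⊂ B: Yes (A is a proper subset of B)

Yes, A ⊂ B


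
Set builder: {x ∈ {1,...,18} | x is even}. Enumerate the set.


Checking each candidate:
Condition: even numbers in {1,...,18}
Result = {2, 4, 6, 8, 10, 12, 14, 16, 18}

{2, 4, 6, 8, 10, 12, 14, 16, 18}


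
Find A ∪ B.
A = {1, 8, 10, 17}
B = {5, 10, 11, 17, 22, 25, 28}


A ∪ B = all elements in A or B (or both)
A = {1, 8, 10, 17}
B = {5, 10, 11, 17, 22, 25, 28}
A ∪ B = {1, 5, 8, 10, 11, 17, 22, 25, 28}

A ∪ B = {1, 5, 8, 10, 11, 17, 22, 25, 28}


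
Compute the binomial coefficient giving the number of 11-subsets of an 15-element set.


C(n,k) = n! / (k!(n-k)!)
C(15,11) = 15! / (11!4!)
= 1365

C(15,11) = 1365


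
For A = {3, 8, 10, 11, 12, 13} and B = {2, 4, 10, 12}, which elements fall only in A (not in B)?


A = {3, 8, 10, 11, 12, 13}
B = {2, 4, 10, 12}
Region: only in A (not in B)
Elements: {3, 8, 11, 13}

Elements only in A (not in B): {3, 8, 11, 13}


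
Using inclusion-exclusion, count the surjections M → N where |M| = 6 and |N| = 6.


n = |M| = 6, k = |N| = 6. Surjections via inclusion-exclusion:
S(n,k) = Σ(-1)^i × C(k,i) × (k-i)^n, i=0 to k
i=0: (-1)^0×C(6,0)×6^6 = 46656
i=1: (-1)^1×C(6,1)×5^6 = -93750
i=2: (-1)^2×C(6,2)×4^6 = 61440
i=3: (-1)^3×C(6,3)×3^6 = -14580
i=4: (-1)^4×C(6,4)×2^6 = 960
i=5: (-1)^5×C(6,5)×1^6 = -6
i=6: (-1)^6×C(6,6)×0^6 = 0
Total = 720

Number of surjections = 720


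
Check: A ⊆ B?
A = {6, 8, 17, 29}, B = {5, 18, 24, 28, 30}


A ⊆ B means every element of A is in B.
Elements in A not in B: {6, 8, 17, 29}
So A ⊄ B.

No, A ⊄ B


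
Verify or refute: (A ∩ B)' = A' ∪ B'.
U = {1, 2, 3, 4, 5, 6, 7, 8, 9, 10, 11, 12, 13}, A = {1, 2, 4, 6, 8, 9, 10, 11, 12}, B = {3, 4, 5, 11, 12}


LHS: A ∩ B = {4, 11, 12}
(A ∩ B)' = U \ (A ∩ B) = {1, 2, 3, 5, 6, 7, 8, 9, 10, 13}
A' = {3, 5, 7, 13}, B' = {1, 2, 6, 7, 8, 9, 10, 13}
Claimed RHS: A' ∪ B' = {1, 2, 3, 5, 6, 7, 8, 9, 10, 13}
Identity is VALID: LHS = RHS = {1, 2, 3, 5, 6, 7, 8, 9, 10, 13} ✓

Identity is valid. (A ∩ B)' = A' ∪ B' = {1, 2, 3, 5, 6, 7, 8, 9, 10, 13}


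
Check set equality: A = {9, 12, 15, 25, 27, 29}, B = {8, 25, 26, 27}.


Two sets are equal iff they have exactly the same elements.
A = {9, 12, 15, 25, 27, 29}
B = {8, 25, 26, 27}
Differences: {8, 9, 12, 15, 26, 29}
A ≠ B

No, A ≠ B


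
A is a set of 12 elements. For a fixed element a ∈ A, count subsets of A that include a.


Subsets of A containing a correspond to subsets of A \ {a}, which has 11 elements.
Count = 2^(n-1) = 2^11
= 2048

Number of subsets containing a = 2048


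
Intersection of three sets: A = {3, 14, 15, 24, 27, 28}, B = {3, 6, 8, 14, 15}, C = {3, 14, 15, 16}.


A ∩ B = {3, 14, 15}
(A ∩ B) ∩ C = {3, 14, 15}

A ∩ B ∩ C = {3, 14, 15}


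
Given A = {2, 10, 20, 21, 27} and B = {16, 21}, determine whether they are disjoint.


Disjoint means A ∩ B = ∅.
A ∩ B = {21}
A ∩ B ≠ ∅, so A and B are NOT disjoint.

No, A and B are not disjoint (A ∩ B = {21})


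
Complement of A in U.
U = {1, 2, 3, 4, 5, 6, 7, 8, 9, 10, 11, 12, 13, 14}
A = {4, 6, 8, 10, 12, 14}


Aᶜ = U \ A = elements in U but not in A
U = {1, 2, 3, 4, 5, 6, 7, 8, 9, 10, 11, 12, 13, 14}
A = {4, 6, 8, 10, 12, 14}
Aᶜ = {1, 2, 3, 5, 7, 9, 11, 13}

Aᶜ = {1, 2, 3, 5, 7, 9, 11, 13}


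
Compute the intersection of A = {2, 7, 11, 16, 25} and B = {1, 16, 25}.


A ∩ B = elements in both A and B
A = {2, 7, 11, 16, 25}
B = {1, 16, 25}
A ∩ B = {16, 25}

A ∩ B = {16, 25}


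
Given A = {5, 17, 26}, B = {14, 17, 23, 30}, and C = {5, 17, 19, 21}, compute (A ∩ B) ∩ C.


A ∩ B = {17}
(A ∩ B) ∩ C = {17}

A ∩ B ∩ C = {17}


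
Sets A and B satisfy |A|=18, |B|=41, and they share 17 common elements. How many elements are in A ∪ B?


|A ∪ B| = |A| + |B| - |A ∩ B|
= 18 + 41 - 17
= 42

|A ∪ B| = 42


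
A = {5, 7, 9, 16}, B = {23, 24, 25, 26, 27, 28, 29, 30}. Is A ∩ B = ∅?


Disjoint means A ∩ B = ∅.
A ∩ B = ∅
A ∩ B = ∅, so A and B are disjoint.

Yes, A and B are disjoint


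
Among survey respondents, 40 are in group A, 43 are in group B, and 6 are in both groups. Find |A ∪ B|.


|A ∪ B| = |A| + |B| - |A ∩ B|
= 40 + 43 - 6
= 77

|A ∪ B| = 77


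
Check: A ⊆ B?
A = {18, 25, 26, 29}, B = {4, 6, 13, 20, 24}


A ⊆ B means every element of A is in B.
Elements in A not in B: {18, 25, 26, 29}
So A ⊄ B.

No, A ⊄ B


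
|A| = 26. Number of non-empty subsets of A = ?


Total subsets = 2^n = 2^26 = 67108864
Non-empty subsets exclude the empty set: 2^n - 1
= 67108864 - 1
= 67108863

Number of non-empty subsets = 67108863


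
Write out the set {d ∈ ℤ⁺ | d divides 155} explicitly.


Checking each candidate:
Condition: positive divisors of 155
Result = {1, 5, 31, 155}

{1, 5, 31, 155}


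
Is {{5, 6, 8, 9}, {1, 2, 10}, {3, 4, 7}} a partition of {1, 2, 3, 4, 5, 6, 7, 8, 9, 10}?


A partition requires: (1) non-empty parts, (2) pairwise disjoint, (3) union = U
Parts: {5, 6, 8, 9}, {1, 2, 10}, {3, 4, 7}
Union of parts: {1, 2, 3, 4, 5, 6, 7, 8, 9, 10}
U = {1, 2, 3, 4, 5, 6, 7, 8, 9, 10}
All non-empty? True
Pairwise disjoint? True
Covers U? True

Yes, valid partition


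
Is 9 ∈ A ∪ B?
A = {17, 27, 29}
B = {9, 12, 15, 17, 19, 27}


A = {17, 27, 29}, B = {9, 12, 15, 17, 19, 27}
A ∪ B = all elements in A or B
A ∪ B = {9, 12, 15, 17, 19, 27, 29}
Checking if 9 ∈ A ∪ B
9 is in A ∪ B → True

9 ∈ A ∪ B


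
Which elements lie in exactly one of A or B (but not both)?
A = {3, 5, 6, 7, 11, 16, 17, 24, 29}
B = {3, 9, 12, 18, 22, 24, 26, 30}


A △ B = (A \ B) ∪ (B \ A) = elements in exactly one of A or B
A \ B = {5, 6, 7, 11, 16, 17, 29}
B \ A = {9, 12, 18, 22, 26, 30}
A △ B = {5, 6, 7, 9, 11, 12, 16, 17, 18, 22, 26, 29, 30}

A △ B = {5, 6, 7, 9, 11, 12, 16, 17, 18, 22, 26, 29, 30}


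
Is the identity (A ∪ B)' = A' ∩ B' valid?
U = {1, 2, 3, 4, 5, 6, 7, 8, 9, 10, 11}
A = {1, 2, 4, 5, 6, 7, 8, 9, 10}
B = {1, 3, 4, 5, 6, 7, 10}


LHS: A ∪ B = {1, 2, 3, 4, 5, 6, 7, 8, 9, 10}
(A ∪ B)' = U \ (A ∪ B) = {11}
A' = {3, 11}, B' = {2, 8, 9, 11}
Claimed RHS: A' ∩ B' = {11}
Identity is VALID: LHS = RHS = {11} ✓

Identity is valid. (A ∪ B)' = A' ∩ B' = {11}


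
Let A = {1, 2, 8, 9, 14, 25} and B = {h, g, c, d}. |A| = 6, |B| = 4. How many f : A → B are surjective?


n = |A| = 6, k = |B| = 4. Surjections via inclusion-exclusion:
S(n,k) = Σ(-1)^i × C(k,i) × (k-i)^n, i=0 to k
i=0: (-1)^0×C(4,0)×4^6 = 4096
i=1: (-1)^1×C(4,1)×3^6 = -2916
i=2: (-1)^2×C(4,2)×2^6 = 384
i=3: (-1)^3×C(4,3)×1^6 = -4
i=4: (-1)^4×C(4,4)×0^6 = 0
Total = 1560

Number of surjections = 1560


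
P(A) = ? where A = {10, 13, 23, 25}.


|A| = 4, so |P(A)| = 2^4 = 16
Enumerate subsets by cardinality (0 to 4):
∅, {10}, {13}, {23}, {25}, {10, 13}, {10, 23}, {10, 25}, {13, 23}, {13, 25}, {23, 25}, {10, 13, 23}, {10, 13, 25}, {10, 23, 25}, {13, 23, 25}, {10, 13, 23, 25}

P(A) has 16 subsets: ∅, {10}, {13}, {23}, {25}, {10, 13}, {10, 23}, {10, 25}, {13, 23}, {13, 25}, {23, 25}, {10, 13, 23}, {10, 13, 25}, {10, 23, 25}, {13, 23, 25}, {10, 13, 23, 25}


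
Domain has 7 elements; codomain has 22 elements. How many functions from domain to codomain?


Each of |A| = 7 inputs maps to any of |B| = 22 outputs.
# functions = |B|^|A| = 22^7
= 2494357888

Number of functions = 2494357888


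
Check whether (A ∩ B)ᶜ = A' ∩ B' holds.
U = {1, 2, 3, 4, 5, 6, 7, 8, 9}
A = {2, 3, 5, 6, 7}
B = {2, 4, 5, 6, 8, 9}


LHS: A ∩ B = {2, 5, 6}
(A ∩ B)' = U \ (A ∩ B) = {1, 3, 4, 7, 8, 9}
A' = {1, 4, 8, 9}, B' = {1, 3, 7}
Claimed RHS: A' ∩ B' = {1}
Identity is INVALID: LHS = {1, 3, 4, 7, 8, 9} but the RHS claimed here equals {1}. The correct form is (A ∩ B)' = A' ∪ B'.

Identity is invalid: (A ∩ B)' = {1, 3, 4, 7, 8, 9} but A' ∩ B' = {1}. The correct De Morgan law is (A ∩ B)' = A' ∪ B'.


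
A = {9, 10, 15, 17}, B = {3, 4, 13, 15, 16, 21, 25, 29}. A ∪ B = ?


A ∪ B = all elements in A or B (or both)
A = {9, 10, 15, 17}
B = {3, 4, 13, 15, 16, 21, 25, 29}
A ∪ B = {3, 4, 9, 10, 13, 15, 16, 17, 21, 25, 29}

A ∪ B = {3, 4, 9, 10, 13, 15, 16, 17, 21, 25, 29}


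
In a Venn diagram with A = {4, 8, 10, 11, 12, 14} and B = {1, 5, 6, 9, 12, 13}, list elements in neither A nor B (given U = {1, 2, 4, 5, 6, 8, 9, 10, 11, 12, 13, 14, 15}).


A = {4, 8, 10, 11, 12, 14}
B = {1, 5, 6, 9, 12, 13}
Region: in neither A nor B (given U = {1, 2, 4, 5, 6, 8, 9, 10, 11, 12, 13, 14, 15})
Elements: {2, 15}

Elements in neither A nor B (given U = {1, 2, 4, 5, 6, 8, 9, 10, 11, 12, 13, 14, 15}): {2, 15}


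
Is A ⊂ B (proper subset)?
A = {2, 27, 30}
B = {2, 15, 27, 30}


A ⊂ B requires: A ⊆ B AND A ≠ B.
A ⊆ B? Yes
A = B? No
A ⊂ B: Yes (A is a proper subset of B)

Yes, A ⊂ B


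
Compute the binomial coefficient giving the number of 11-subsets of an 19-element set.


C(n,k) = n! / (k!(n-k)!)
C(19,11) = 19! / (11!8!)
= 75582

C(19,11) = 75582


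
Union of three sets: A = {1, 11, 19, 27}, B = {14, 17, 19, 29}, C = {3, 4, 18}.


A ∪ B = {1, 11, 14, 17, 19, 27, 29}
(A ∪ B) ∪ C = {1, 3, 4, 11, 14, 17, 18, 19, 27, 29}

A ∪ B ∪ C = {1, 3, 4, 11, 14, 17, 18, 19, 27, 29}


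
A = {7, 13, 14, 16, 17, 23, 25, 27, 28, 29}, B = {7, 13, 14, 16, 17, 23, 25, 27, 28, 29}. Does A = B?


Two sets are equal iff they have exactly the same elements.
A = {7, 13, 14, 16, 17, 23, 25, 27, 28, 29}
B = {7, 13, 14, 16, 17, 23, 25, 27, 28, 29}
Same elements → A = B

Yes, A = B


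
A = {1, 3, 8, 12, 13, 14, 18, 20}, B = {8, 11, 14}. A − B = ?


A \ B = elements in A but not in B
A = {1, 3, 8, 12, 13, 14, 18, 20}
B = {8, 11, 14}
Remove from A any elements in B
A \ B = {1, 3, 12, 13, 18, 20}

A \ B = {1, 3, 12, 13, 18, 20}


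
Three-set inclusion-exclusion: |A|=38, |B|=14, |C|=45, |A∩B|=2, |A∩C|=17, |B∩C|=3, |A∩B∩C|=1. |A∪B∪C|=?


|A∪B∪C| = |A|+|B|+|C| - |A∩B|-|A∩C|-|B∩C| + |A∩B∩C|
= 38+14+45 - 2-17-3 + 1
= 97 - 22 + 1
= 76

|A ∪ B ∪ C| = 76


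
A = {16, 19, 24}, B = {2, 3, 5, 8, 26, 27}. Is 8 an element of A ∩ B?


A = {16, 19, 24}, B = {2, 3, 5, 8, 26, 27}
A ∩ B = elements in both A and B
A ∩ B = ∅
Checking if 8 ∈ A ∩ B
8 is not in A ∩ B → False

8 ∉ A ∩ B


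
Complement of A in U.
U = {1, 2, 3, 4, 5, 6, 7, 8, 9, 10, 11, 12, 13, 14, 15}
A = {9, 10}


Aᶜ = U \ A = elements in U but not in A
U = {1, 2, 3, 4, 5, 6, 7, 8, 9, 10, 11, 12, 13, 14, 15}
A = {9, 10}
Aᶜ = {1, 2, 3, 4, 5, 6, 7, 8, 11, 12, 13, 14, 15}

Aᶜ = {1, 2, 3, 4, 5, 6, 7, 8, 11, 12, 13, 14, 15}


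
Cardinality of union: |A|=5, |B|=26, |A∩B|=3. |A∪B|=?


|A ∪ B| = |A| + |B| - |A ∩ B|
= 5 + 26 - 3
= 28

|A ∪ B| = 28


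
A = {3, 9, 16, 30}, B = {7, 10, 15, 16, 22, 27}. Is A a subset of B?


A ⊆ B means every element of A is in B.
Elements in A not in B: {3, 9, 30}
So A ⊄ B.

No, A ⊄ B


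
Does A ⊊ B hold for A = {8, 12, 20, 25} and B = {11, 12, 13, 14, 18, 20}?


A ⊂ B requires: A ⊆ B AND A ≠ B.
A ⊆ B? No
A ⊄ B, so A is not a proper subset.

No, A is not a proper subset of B


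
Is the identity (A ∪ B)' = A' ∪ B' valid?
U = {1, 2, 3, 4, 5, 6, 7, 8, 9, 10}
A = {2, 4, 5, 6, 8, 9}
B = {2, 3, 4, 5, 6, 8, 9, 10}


LHS: A ∪ B = {2, 3, 4, 5, 6, 8, 9, 10}
(A ∪ B)' = U \ (A ∪ B) = {1, 7}
A' = {1, 3, 7, 10}, B' = {1, 7}
Claimed RHS: A' ∪ B' = {1, 3, 7, 10}
Identity is INVALID: LHS = {1, 7} but the RHS claimed here equals {1, 3, 7, 10}. The correct form is (A ∪ B)' = A' ∩ B'.

Identity is invalid: (A ∪ B)' = {1, 7} but A' ∪ B' = {1, 3, 7, 10}. The correct De Morgan law is (A ∪ B)' = A' ∩ B'.


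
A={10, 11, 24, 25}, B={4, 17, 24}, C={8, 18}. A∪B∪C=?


A ∪ B = {4, 10, 11, 17, 24, 25}
(A ∪ B) ∪ C = {4, 8, 10, 11, 17, 18, 24, 25}

A ∪ B ∪ C = {4, 8, 10, 11, 17, 18, 24, 25}


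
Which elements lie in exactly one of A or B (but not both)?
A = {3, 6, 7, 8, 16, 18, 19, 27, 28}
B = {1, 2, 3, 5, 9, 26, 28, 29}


A △ B = (A \ B) ∪ (B \ A) = elements in exactly one of A or B
A \ B = {6, 7, 8, 16, 18, 19, 27}
B \ A = {1, 2, 5, 9, 26, 29}
A △ B = {1, 2, 5, 6, 7, 8, 9, 16, 18, 19, 26, 27, 29}

A △ B = {1, 2, 5, 6, 7, 8, 9, 16, 18, 19, 26, 27, 29}


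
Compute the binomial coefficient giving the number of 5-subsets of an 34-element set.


C(n,k) = n! / (k!(n-k)!)
C(34,5) = 34! / (5!29!)
= 278256

C(34,5) = 278256


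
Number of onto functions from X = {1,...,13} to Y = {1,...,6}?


n = |X| = 13, k = |Y| = 6. Surjections via inclusion-exclusion:
S(n,k) = Σ(-1)^i × C(k,i) × (k-i)^n, i=0 to k
i=0: (-1)^0×C(6,0)×6^13 = 13060694016
i=1: (-1)^1×C(6,1)×5^13 = -7324218750
i=2: (-1)^2×C(6,2)×4^13 = 1006632960
i=3: (-1)^3×C(6,3)×3^13 = -31886460
i=4: (-1)^4×C(6,4)×2^13 = 122880
i=5: (-1)^5×C(6,5)×1^13 = -6
i=6: (-1)^6×C(6,6)×0^13 = 0
Total = 6711344640

Number of surjections = 6711344640


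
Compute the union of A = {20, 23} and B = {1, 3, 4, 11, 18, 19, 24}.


A ∪ B = all elements in A or B (or both)
A = {20, 23}
B = {1, 3, 4, 11, 18, 19, 24}
A ∪ B = {1, 3, 4, 11, 18, 19, 20, 23, 24}

A ∪ B = {1, 3, 4, 11, 18, 19, 20, 23, 24}


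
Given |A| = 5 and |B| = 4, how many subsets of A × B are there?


A relation from A to B is any subset of A × B.
|A × B| = 5 × 4 = 20
# relations = 2^|A × B| = 2^20 = 1048576

Number of relations = 1048576


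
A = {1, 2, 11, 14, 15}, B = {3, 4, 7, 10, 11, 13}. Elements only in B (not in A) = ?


A = {1, 2, 11, 14, 15}
B = {3, 4, 7, 10, 11, 13}
Region: only in B (not in A)
Elements: {3, 4, 7, 10, 13}

Elements only in B (not in A): {3, 4, 7, 10, 13}


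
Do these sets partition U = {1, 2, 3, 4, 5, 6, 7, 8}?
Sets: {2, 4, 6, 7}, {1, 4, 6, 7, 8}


A partition requires: (1) non-empty parts, (2) pairwise disjoint, (3) union = U
Parts: {2, 4, 6, 7}, {1, 4, 6, 7, 8}
Union of parts: {1, 2, 4, 6, 7, 8}
U = {1, 2, 3, 4, 5, 6, 7, 8}
All non-empty? True
Pairwise disjoint? False
Covers U? False

No, not a valid partition


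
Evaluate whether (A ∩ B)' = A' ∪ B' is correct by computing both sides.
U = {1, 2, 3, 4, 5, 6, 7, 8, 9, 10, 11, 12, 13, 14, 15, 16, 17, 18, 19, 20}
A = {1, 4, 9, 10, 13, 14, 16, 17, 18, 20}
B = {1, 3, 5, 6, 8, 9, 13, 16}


LHS: A ∩ B = {1, 9, 13, 16}
(A ∩ B)' = U \ (A ∩ B) = {2, 3, 4, 5, 6, 7, 8, 10, 11, 12, 14, 15, 17, 18, 19, 20}
A' = {2, 3, 5, 6, 7, 8, 11, 12, 15, 19}, B' = {2, 4, 7, 10, 11, 12, 14, 15, 17, 18, 19, 20}
Claimed RHS: A' ∪ B' = {2, 3, 4, 5, 6, 7, 8, 10, 11, 12, 14, 15, 17, 18, 19, 20}
Identity is VALID: LHS = RHS = {2, 3, 4, 5, 6, 7, 8, 10, 11, 12, 14, 15, 17, 18, 19, 20} ✓

Identity is valid. (A ∩ B)' = A' ∪ B' = {2, 3, 4, 5, 6, 7, 8, 10, 11, 12, 14, 15, 17, 18, 19, 20}


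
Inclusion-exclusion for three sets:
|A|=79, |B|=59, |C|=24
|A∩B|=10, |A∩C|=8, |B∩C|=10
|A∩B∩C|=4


|A∪B∪C| = |A|+|B|+|C| - |A∩B|-|A∩C|-|B∩C| + |A∩B∩C|
= 79+59+24 - 10-8-10 + 4
= 162 - 28 + 4
= 138

|A ∪ B ∪ C| = 138


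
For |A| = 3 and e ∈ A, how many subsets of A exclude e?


Subsets of A avoiding e are subsets of A \ {e}, which has 2 elements.
Count = 2^(n-1) = 2^2
= 4

Number of subsets avoiding e = 4


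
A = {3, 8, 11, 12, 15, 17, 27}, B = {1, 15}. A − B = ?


A \ B = elements in A but not in B
A = {3, 8, 11, 12, 15, 17, 27}
B = {1, 15}
Remove from A any elements in B
A \ B = {3, 8, 11, 12, 17, 27}

A \ B = {3, 8, 11, 12, 17, 27}


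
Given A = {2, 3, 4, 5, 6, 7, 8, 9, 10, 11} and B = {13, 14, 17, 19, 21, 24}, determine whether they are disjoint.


Disjoint means A ∩ B = ∅.
A ∩ B = ∅
A ∩ B = ∅, so A and B are disjoint.

Yes, A and B are disjoint


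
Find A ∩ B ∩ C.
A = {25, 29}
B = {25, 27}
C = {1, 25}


A ∩ B = {25}
(A ∩ B) ∩ C = {25}

A ∩ B ∩ C = {25}


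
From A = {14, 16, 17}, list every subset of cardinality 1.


|A| = 3, so A has C(3,1) = 3 subsets of size 1.
Enumerate by choosing 1 elements from A at a time:
{14}, {16}, {17}

1-element subsets (3 total): {14}, {16}, {17}


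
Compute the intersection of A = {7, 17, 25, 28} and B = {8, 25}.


A ∩ B = elements in both A and B
A = {7, 17, 25, 28}
B = {8, 25}
A ∩ B = {25}

A ∩ B = {25}


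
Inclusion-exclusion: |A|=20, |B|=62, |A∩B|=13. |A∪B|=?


|A ∪ B| = |A| + |B| - |A ∩ B|
= 20 + 62 - 13
= 69

|A ∪ B| = 69


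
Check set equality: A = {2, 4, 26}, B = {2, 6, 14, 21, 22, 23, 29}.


Two sets are equal iff they have exactly the same elements.
A = {2, 4, 26}
B = {2, 6, 14, 21, 22, 23, 29}
Differences: {4, 6, 14, 21, 22, 23, 26, 29}
A ≠ B

No, A ≠ B


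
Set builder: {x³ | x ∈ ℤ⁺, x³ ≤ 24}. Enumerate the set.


Checking each candidate:
Condition: positive perfect cubes ≤ 24
Result = {1, 8}

{1, 8}


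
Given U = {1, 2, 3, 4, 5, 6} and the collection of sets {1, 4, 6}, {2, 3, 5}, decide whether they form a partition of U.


A partition requires: (1) non-empty parts, (2) pairwise disjoint, (3) union = U
Parts: {1, 4, 6}, {2, 3, 5}
Union of parts: {1, 2, 3, 4, 5, 6}
U = {1, 2, 3, 4, 5, 6}
All non-empty? True
Pairwise disjoint? True
Covers U? True

Yes, valid partition


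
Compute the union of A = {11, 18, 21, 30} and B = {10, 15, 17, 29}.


A ∪ B = all elements in A or B (or both)
A = {11, 18, 21, 30}
B = {10, 15, 17, 29}
A ∪ B = {10, 11, 15, 17, 18, 21, 29, 30}

A ∪ B = {10, 11, 15, 17, 18, 21, 29, 30}


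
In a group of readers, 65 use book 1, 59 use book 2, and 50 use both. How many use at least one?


|A ∪ B| = |A| + |B| - |A ∩ B|
= 65 + 59 - 50
= 74

|A ∪ B| = 74


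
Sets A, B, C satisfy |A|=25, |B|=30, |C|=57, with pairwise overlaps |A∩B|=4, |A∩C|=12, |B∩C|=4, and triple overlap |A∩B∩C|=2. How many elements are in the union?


|A∪B∪C| = |A|+|B|+|C| - |A∩B|-|A∩C|-|B∩C| + |A∩B∩C|
= 25+30+57 - 4-12-4 + 2
= 112 - 20 + 2
= 94

|A ∪ B ∪ C| = 94


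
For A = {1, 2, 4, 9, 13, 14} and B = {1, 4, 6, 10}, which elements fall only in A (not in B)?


A = {1, 2, 4, 9, 13, 14}
B = {1, 4, 6, 10}
Region: only in A (not in B)
Elements: {2, 9, 13, 14}

Elements only in A (not in B): {2, 9, 13, 14}


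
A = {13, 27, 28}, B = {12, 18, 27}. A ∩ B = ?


A ∩ B = elements in both A and B
A = {13, 27, 28}
B = {12, 18, 27}
A ∩ B = {27}

A ∩ B = {27}


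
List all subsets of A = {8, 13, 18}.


|A| = 3, so |P(A)| = 2^3 = 8
Enumerate subsets by cardinality (0 to 3):
∅, {8}, {13}, {18}, {8, 13}, {8, 18}, {13, 18}, {8, 13, 18}

P(A) has 8 subsets: ∅, {8}, {13}, {18}, {8, 13}, {8, 18}, {13, 18}, {8, 13, 18}


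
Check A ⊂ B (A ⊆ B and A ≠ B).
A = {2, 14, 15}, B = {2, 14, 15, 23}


A ⊂ B requires: A ⊆ B AND A ≠ B.
A ⊆ B? Yes
A = B? No
A ⊂ B: Yes (A is a proper subset of B)

Yes, A ⊂ B


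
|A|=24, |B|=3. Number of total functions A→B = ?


Each of |A| = 24 inputs maps to any of |B| = 3 outputs.
# functions = |B|^|A| = 3^24
= 282429536481

Number of functions = 282429536481


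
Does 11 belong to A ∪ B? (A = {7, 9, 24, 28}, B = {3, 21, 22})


A = {7, 9, 24, 28}, B = {3, 21, 22}
A ∪ B = all elements in A or B
A ∪ B = {3, 7, 9, 21, 22, 24, 28}
Checking if 11 ∈ A ∪ B
11 is not in A ∪ B → False

11 ∉ A ∪ B


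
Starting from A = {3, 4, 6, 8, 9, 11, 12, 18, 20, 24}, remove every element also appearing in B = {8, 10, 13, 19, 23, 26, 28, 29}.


A \ B = elements in A but not in B
A = {3, 4, 6, 8, 9, 11, 12, 18, 20, 24}
B = {8, 10, 13, 19, 23, 26, 28, 29}
Remove from A any elements in B
A \ B = {3, 4, 6, 9, 11, 12, 18, 20, 24}

A \ B = {3, 4, 6, 9, 11, 12, 18, 20, 24}


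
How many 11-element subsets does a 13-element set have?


C(n,k) = n! / (k!(n-k)!)
C(13,11) = 13! / (11!2!)
= 78

C(13,11) = 78


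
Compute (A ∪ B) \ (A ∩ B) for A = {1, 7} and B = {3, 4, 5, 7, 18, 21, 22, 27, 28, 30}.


A △ B = (A \ B) ∪ (B \ A) = elements in exactly one of A or B
A \ B = {1}
B \ A = {3, 4, 5, 18, 21, 22, 27, 28, 30}
A △ B = {1, 3, 4, 5, 18, 21, 22, 27, 28, 30}

A △ B = {1, 3, 4, 5, 18, 21, 22, 27, 28, 30}


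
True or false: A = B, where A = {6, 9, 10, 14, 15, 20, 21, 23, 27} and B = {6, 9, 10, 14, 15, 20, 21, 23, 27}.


Two sets are equal iff they have exactly the same elements.
A = {6, 9, 10, 14, 15, 20, 21, 23, 27}
B = {6, 9, 10, 14, 15, 20, 21, 23, 27}
Same elements → A = B

Yes, A = B


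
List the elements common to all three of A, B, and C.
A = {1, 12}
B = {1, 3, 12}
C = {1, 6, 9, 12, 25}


A ∩ B = {1, 12}
(A ∩ B) ∩ C = {1, 12}

A ∩ B ∩ C = {1, 12}


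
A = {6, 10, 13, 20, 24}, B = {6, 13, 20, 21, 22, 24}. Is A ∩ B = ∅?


Disjoint means A ∩ B = ∅.
A ∩ B = {6, 13, 20, 24}
A ∩ B ≠ ∅, so A and B are NOT disjoint.

No, A and B are not disjoint (A ∩ B = {6, 13, 20, 24})


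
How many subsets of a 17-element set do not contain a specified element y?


Subsets of A avoiding y are subsets of A \ {y}, which has 16 elements.
Count = 2^(n-1) = 2^16
= 65536

Number of subsets avoiding y = 65536


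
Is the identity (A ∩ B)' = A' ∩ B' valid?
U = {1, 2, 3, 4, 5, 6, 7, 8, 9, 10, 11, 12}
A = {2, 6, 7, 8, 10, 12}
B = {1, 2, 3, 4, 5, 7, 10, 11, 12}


LHS: A ∩ B = {2, 7, 10, 12}
(A ∩ B)' = U \ (A ∩ B) = {1, 3, 4, 5, 6, 8, 9, 11}
A' = {1, 3, 4, 5, 9, 11}, B' = {6, 8, 9}
Claimed RHS: A' ∩ B' = {9}
Identity is INVALID: LHS = {1, 3, 4, 5, 6, 8, 9, 11} but the RHS claimed here equals {9}. The correct form is (A ∩ B)' = A' ∪ B'.

Identity is invalid: (A ∩ B)' = {1, 3, 4, 5, 6, 8, 9, 11} but A' ∩ B' = {9}. The correct De Morgan law is (A ∩ B)' = A' ∪ B'.


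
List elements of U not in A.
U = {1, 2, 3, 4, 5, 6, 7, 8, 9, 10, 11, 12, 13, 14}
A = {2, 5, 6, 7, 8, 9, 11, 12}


Aᶜ = U \ A = elements in U but not in A
U = {1, 2, 3, 4, 5, 6, 7, 8, 9, 10, 11, 12, 13, 14}
A = {2, 5, 6, 7, 8, 9, 11, 12}
Aᶜ = {1, 3, 4, 10, 13, 14}

Aᶜ = {1, 3, 4, 10, 13, 14}


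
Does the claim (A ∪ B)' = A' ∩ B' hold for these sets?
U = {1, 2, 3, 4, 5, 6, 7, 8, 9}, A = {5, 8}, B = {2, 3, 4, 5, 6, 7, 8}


LHS: A ∪ B = {2, 3, 4, 5, 6, 7, 8}
(A ∪ B)' = U \ (A ∪ B) = {1, 9}
A' = {1, 2, 3, 4, 6, 7, 9}, B' = {1, 9}
Claimed RHS: A' ∩ B' = {1, 9}
Identity is VALID: LHS = RHS = {1, 9} ✓

Identity is valid. (A ∪ B)' = A' ∩ B' = {1, 9}


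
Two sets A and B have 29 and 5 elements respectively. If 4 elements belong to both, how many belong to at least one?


|A ∪ B| = |A| + |B| - |A ∩ B|
= 29 + 5 - 4
= 30

|A ∪ B| = 30


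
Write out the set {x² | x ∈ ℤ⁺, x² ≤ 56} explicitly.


Checking each candidate:
Condition: positive perfect squares ≤ 56
Result = {1, 4, 9, 16, 25, 36, 49}

{1, 4, 9, 16, 25, 36, 49}


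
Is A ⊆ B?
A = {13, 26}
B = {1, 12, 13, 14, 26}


A ⊆ B means every element of A is in B.
All elements of A are in B.
So A ⊆ B.

Yes, A ⊆ B


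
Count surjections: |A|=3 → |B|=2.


n = |A| = 3, k = |B| = 2. Surjections via inclusion-exclusion:
S(n,k) = Σ(-1)^i × C(k,i) × (k-i)^n, i=0 to k
i=0: (-1)^0×C(2,0)×2^3 = 8
i=1: (-1)^1×C(2,1)×1^3 = -2
i=2: (-1)^2×C(2,2)×0^3 = 0
Total = 6

Number of surjections = 6


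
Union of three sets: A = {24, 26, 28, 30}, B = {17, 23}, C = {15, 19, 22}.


A ∪ B = {17, 23, 24, 26, 28, 30}
(A ∪ B) ∪ C = {15, 17, 19, 22, 23, 24, 26, 28, 30}

A ∪ B ∪ C = {15, 17, 19, 22, 23, 24, 26, 28, 30}


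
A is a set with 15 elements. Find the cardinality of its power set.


Number of subsets = 2^n
= 2^15
= 32768

|P(A)| = 32768


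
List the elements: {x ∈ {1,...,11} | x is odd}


Checking each candidate:
Condition: odd numbers in {1,...,11}
Result = {1, 3, 5, 7, 9, 11}

{1, 3, 5, 7, 9, 11}


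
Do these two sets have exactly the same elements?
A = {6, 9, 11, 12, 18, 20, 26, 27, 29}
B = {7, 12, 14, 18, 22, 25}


Two sets are equal iff they have exactly the same elements.
A = {6, 9, 11, 12, 18, 20, 26, 27, 29}
B = {7, 12, 14, 18, 22, 25}
Differences: {6, 7, 9, 11, 14, 20, 22, 25, 26, 27, 29}
A ≠ B

No, A ≠ B


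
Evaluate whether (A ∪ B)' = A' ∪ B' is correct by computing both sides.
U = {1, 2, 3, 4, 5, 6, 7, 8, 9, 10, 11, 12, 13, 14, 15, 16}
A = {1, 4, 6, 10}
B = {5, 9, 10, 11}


LHS: A ∪ B = {1, 4, 5, 6, 9, 10, 11}
(A ∪ B)' = U \ (A ∪ B) = {2, 3, 7, 8, 12, 13, 14, 15, 16}
A' = {2, 3, 5, 7, 8, 9, 11, 12, 13, 14, 15, 16}, B' = {1, 2, 3, 4, 6, 7, 8, 12, 13, 14, 15, 16}
Claimed RHS: A' ∪ B' = {1, 2, 3, 4, 5, 6, 7, 8, 9, 11, 12, 13, 14, 15, 16}
Identity is INVALID: LHS = {2, 3, 7, 8, 12, 13, 14, 15, 16} but the RHS claimed here equals {1, 2, 3, 4, 5, 6, 7, 8, 9, 11, 12, 13, 14, 15, 16}. The correct form is (A ∪ B)' = A' ∩ B'.

Identity is invalid: (A ∪ B)' = {2, 3, 7, 8, 12, 13, 14, 15, 16} but A' ∪ B' = {1, 2, 3, 4, 5, 6, 7, 8, 9, 11, 12, 13, 14, 15, 16}. The correct De Morgan law is (A ∪ B)' = A' ∩ B'.


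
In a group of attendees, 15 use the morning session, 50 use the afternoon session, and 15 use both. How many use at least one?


|A ∪ B| = |A| + |B| - |A ∩ B|
= 15 + 50 - 15
= 50

|A ∪ B| = 50


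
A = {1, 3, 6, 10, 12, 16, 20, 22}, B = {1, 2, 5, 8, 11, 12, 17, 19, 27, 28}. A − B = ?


A \ B = elements in A but not in B
A = {1, 3, 6, 10, 12, 16, 20, 22}
B = {1, 2, 5, 8, 11, 12, 17, 19, 27, 28}
Remove from A any elements in B
A \ B = {3, 6, 10, 16, 20, 22}

A \ B = {3, 6, 10, 16, 20, 22}


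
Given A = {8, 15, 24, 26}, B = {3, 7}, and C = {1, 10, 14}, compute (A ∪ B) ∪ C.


A ∪ B = {3, 7, 8, 15, 24, 26}
(A ∪ B) ∪ C = {1, 3, 7, 8, 10, 14, 15, 24, 26}

A ∪ B ∪ C = {1, 3, 7, 8, 10, 14, 15, 24, 26}


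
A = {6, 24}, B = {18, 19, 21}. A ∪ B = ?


A ∪ B = all elements in A or B (or both)
A = {6, 24}
B = {18, 19, 21}
A ∪ B = {6, 18, 19, 21, 24}

A ∪ B = {6, 18, 19, 21, 24}


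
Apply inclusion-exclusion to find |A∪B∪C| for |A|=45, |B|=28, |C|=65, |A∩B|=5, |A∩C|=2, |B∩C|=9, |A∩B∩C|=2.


|A∪B∪C| = |A|+|B|+|C| - |A∩B|-|A∩C|-|B∩C| + |A∩B∩C|
= 45+28+65 - 5-2-9 + 2
= 138 - 16 + 2
= 124

|A ∪ B ∪ C| = 124


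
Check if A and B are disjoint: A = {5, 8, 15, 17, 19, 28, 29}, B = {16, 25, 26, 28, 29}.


Disjoint means A ∩ B = ∅.
A ∩ B = {28, 29}
A ∩ B ≠ ∅, so A and B are NOT disjoint.

No, A and B are not disjoint (A ∩ B = {28, 29})


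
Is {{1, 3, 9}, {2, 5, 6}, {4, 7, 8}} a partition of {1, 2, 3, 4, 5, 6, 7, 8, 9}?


A partition requires: (1) non-empty parts, (2) pairwise disjoint, (3) union = U
Parts: {1, 3, 9}, {2, 5, 6}, {4, 7, 8}
Union of parts: {1, 2, 3, 4, 5, 6, 7, 8, 9}
U = {1, 2, 3, 4, 5, 6, 7, 8, 9}
All non-empty? True
Pairwise disjoint? True
Covers U? True

Yes, valid partition


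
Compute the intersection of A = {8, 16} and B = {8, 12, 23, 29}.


A ∩ B = elements in both A and B
A = {8, 16}
B = {8, 12, 23, 29}
A ∩ B = {8}

A ∩ B = {8}


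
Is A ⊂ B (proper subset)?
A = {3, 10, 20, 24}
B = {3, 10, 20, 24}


A ⊂ B requires: A ⊆ B AND A ≠ B.
A ⊆ B? Yes
A = B? Yes
A = B, so A is not a PROPER subset.

No, A is not a proper subset of B


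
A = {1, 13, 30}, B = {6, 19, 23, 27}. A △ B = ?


A △ B = (A \ B) ∪ (B \ A) = elements in exactly one of A or B
A \ B = {1, 13, 30}
B \ A = {6, 19, 23, 27}
A △ B = {1, 6, 13, 19, 23, 27, 30}

A △ B = {1, 6, 13, 19, 23, 27, 30}


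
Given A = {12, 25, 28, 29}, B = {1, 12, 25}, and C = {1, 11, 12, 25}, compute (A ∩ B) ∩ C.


A ∩ B = {12, 25}
(A ∩ B) ∩ C = {12, 25}

A ∩ B ∩ C = {12, 25}


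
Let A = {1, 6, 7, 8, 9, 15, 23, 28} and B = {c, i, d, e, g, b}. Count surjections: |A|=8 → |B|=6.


n = |A| = 8, k = |B| = 6. Surjections via inclusion-exclusion:
S(n,k) = Σ(-1)^i × C(k,i) × (k-i)^n, i=0 to k
i=0: (-1)^0×C(6,0)×6^8 = 1679616
i=1: (-1)^1×C(6,1)×5^8 = -2343750
i=2: (-1)^2×C(6,2)×4^8 = 983040
i=3: (-1)^3×C(6,3)×3^8 = -131220
i=4: (-1)^4×C(6,4)×2^8 = 3840
i=5: (-1)^5×C(6,5)×1^8 = -6
i=6: (-1)^6×C(6,6)×0^8 = 0
Total = 191520

Number of surjections = 191520


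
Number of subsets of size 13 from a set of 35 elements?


C(n,k) = n! / (k!(n-k)!)
C(35,13) = 35! / (13!22!)
= 1476337800

C(35,13) = 1476337800


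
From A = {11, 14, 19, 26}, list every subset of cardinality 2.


|A| = 4, so A has C(4,2) = 6 subsets of size 2.
Enumerate by choosing 2 elements from A at a time:
{11, 14}, {11, 19}, {11, 26}, {14, 19}, {14, 26}, {19, 26}

2-element subsets (6 total): {11, 14}, {11, 19}, {11, 26}, {14, 19}, {14, 26}, {19, 26}


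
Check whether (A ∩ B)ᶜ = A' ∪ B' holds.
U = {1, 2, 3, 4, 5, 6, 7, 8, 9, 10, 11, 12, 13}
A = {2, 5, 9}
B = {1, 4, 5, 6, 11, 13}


LHS: A ∩ B = {5}
(A ∩ B)' = U \ (A ∩ B) = {1, 2, 3, 4, 6, 7, 8, 9, 10, 11, 12, 13}
A' = {1, 3, 4, 6, 7, 8, 10, 11, 12, 13}, B' = {2, 3, 7, 8, 9, 10, 12}
Claimed RHS: A' ∪ B' = {1, 2, 3, 4, 6, 7, 8, 9, 10, 11, 12, 13}
Identity is VALID: LHS = RHS = {1, 2, 3, 4, 6, 7, 8, 9, 10, 11, 12, 13} ✓

Identity is valid. (A ∩ B)' = A' ∪ B' = {1, 2, 3, 4, 6, 7, 8, 9, 10, 11, 12, 13}


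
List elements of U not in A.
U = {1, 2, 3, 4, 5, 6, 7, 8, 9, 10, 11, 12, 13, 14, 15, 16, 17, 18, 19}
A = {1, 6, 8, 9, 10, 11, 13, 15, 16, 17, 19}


Aᶜ = U \ A = elements in U but not in A
U = {1, 2, 3, 4, 5, 6, 7, 8, 9, 10, 11, 12, 13, 14, 15, 16, 17, 18, 19}
A = {1, 6, 8, 9, 10, 11, 13, 15, 16, 17, 19}
Aᶜ = {2, 3, 4, 5, 7, 12, 14, 18}

Aᶜ = {2, 3, 4, 5, 7, 12, 14, 18}


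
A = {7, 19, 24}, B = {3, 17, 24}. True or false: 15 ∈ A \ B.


A = {7, 19, 24}, B = {3, 17, 24}
A \ B = elements in A but not in B
A \ B = {7, 19}
Checking if 15 ∈ A \ B
15 is not in A \ B → False

15 ∉ A \ B


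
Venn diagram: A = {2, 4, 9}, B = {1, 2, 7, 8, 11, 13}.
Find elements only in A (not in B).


A = {2, 4, 9}
B = {1, 2, 7, 8, 11, 13}
Region: only in A (not in B)
Elements: {4, 9}

Elements only in A (not in B): {4, 9}


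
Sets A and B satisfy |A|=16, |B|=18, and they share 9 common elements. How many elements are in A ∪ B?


|A ∪ B| = |A| + |B| - |A ∩ B|
= 16 + 18 - 9
= 25

|A ∪ B| = 25


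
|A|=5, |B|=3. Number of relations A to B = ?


A relation from A to B is any subset of A × B.
|A × B| = 5 × 3 = 15
# relations = 2^|A × B| = 2^15 = 32768

Number of relations = 32768


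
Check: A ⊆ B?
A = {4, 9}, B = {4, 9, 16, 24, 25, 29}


A ⊆ B means every element of A is in B.
All elements of A are in B.
So A ⊆ B.

Yes, A ⊆ B


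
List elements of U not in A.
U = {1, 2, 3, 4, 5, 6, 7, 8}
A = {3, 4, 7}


Aᶜ = U \ A = elements in U but not in A
U = {1, 2, 3, 4, 5, 6, 7, 8}
A = {3, 4, 7}
Aᶜ = {1, 2, 5, 6, 8}

Aᶜ = {1, 2, 5, 6, 8}


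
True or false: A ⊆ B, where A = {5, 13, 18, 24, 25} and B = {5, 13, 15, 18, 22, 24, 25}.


A ⊆ B means every element of A is in B.
All elements of A are in B.
So A ⊆ B.

Yes, A ⊆ B


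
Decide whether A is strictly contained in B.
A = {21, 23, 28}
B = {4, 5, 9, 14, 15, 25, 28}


A ⊂ B requires: A ⊆ B AND A ≠ B.
A ⊆ B? No
A ⊄ B, so A is not a proper subset.

No, A is not a proper subset of B


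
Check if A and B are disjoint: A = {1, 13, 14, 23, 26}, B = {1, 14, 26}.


Disjoint means A ∩ B = ∅.
A ∩ B = {1, 14, 26}
A ∩ B ≠ ∅, so A and B are NOT disjoint.

No, A and B are not disjoint (A ∩ B = {1, 14, 26})


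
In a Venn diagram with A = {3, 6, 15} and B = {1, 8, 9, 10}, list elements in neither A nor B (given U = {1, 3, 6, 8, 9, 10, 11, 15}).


A = {3, 6, 15}
B = {1, 8, 9, 10}
Region: in neither A nor B (given U = {1, 3, 6, 8, 9, 10, 11, 15})
Elements: {11}

Elements in neither A nor B (given U = {1, 3, 6, 8, 9, 10, 11, 15}): {11}


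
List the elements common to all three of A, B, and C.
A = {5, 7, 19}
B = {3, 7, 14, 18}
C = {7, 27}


A ∩ B = {7}
(A ∩ B) ∩ C = {7}

A ∩ B ∩ C = {7}


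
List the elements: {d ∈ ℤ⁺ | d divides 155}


Checking each candidate:
Condition: positive divisors of 155
Result = {1, 5, 31, 155}

{1, 5, 31, 155}


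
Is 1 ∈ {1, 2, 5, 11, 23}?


A = {1, 2, 5, 11, 23}
Checking if 1 is in A
1 is in A → True

1 ∈ A


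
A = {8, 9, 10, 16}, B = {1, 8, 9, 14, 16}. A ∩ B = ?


A ∩ B = elements in both A and B
A = {8, 9, 10, 16}
B = {1, 8, 9, 14, 16}
A ∩ B = {8, 9, 16}

A ∩ B = {8, 9, 16}


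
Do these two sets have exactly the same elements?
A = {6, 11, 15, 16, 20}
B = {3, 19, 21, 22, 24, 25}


Two sets are equal iff they have exactly the same elements.
A = {6, 11, 15, 16, 20}
B = {3, 19, 21, 22, 24, 25}
Differences: {3, 6, 11, 15, 16, 19, 20, 21, 22, 24, 25}
A ≠ B

No, A ≠ B


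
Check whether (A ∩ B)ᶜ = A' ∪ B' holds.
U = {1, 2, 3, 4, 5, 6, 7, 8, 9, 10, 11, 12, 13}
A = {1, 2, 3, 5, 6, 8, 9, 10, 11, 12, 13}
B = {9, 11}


LHS: A ∩ B = {9, 11}
(A ∩ B)' = U \ (A ∩ B) = {1, 2, 3, 4, 5, 6, 7, 8, 10, 12, 13}
A' = {4, 7}, B' = {1, 2, 3, 4, 5, 6, 7, 8, 10, 12, 13}
Claimed RHS: A' ∪ B' = {1, 2, 3, 4, 5, 6, 7, 8, 10, 12, 13}
Identity is VALID: LHS = RHS = {1, 2, 3, 4, 5, 6, 7, 8, 10, 12, 13} ✓

Identity is valid. (A ∩ B)' = A' ∪ B' = {1, 2, 3, 4, 5, 6, 7, 8, 10, 12, 13}


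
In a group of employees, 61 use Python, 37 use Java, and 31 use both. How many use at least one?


|A ∪ B| = |A| + |B| - |A ∩ B|
= 61 + 37 - 31
= 67

|A ∪ B| = 67


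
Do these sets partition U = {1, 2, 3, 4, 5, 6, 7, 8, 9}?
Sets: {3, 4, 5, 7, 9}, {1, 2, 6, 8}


A partition requires: (1) non-empty parts, (2) pairwise disjoint, (3) union = U
Parts: {3, 4, 5, 7, 9}, {1, 2, 6, 8}
Union of parts: {1, 2, 3, 4, 5, 6, 7, 8, 9}
U = {1, 2, 3, 4, 5, 6, 7, 8, 9}
All non-empty? True
Pairwise disjoint? True
Covers U? True

Yes, valid partition


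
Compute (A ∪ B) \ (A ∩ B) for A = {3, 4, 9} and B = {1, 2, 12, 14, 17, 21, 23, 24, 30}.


A △ B = (A \ B) ∪ (B \ A) = elements in exactly one of A or B
A \ B = {3, 4, 9}
B \ A = {1, 2, 12, 14, 17, 21, 23, 24, 30}
A △ B = {1, 2, 3, 4, 9, 12, 14, 17, 21, 23, 24, 30}

A △ B = {1, 2, 3, 4, 9, 12, 14, 17, 21, 23, 24, 30}


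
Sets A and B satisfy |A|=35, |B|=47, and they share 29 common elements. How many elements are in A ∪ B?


|A ∪ B| = |A| + |B| - |A ∩ B|
= 35 + 47 - 29
= 53

|A ∪ B| = 53


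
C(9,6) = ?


C(n,k) = n! / (k!(n-k)!)
C(9,6) = 9! / (6!3!)
= 84

C(9,6) = 84


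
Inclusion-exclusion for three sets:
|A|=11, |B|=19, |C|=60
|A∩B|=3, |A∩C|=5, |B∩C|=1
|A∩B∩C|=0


|A∪B∪C| = |A|+|B|+|C| - |A∩B|-|A∩C|-|B∩C| + |A∩B∩C|
= 11+19+60 - 3-5-1 + 0
= 90 - 9 + 0
= 81

|A ∪ B ∪ C| = 81


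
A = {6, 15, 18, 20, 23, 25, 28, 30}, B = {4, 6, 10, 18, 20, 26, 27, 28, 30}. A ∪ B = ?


A ∪ B = all elements in A or B (or both)
A = {6, 15, 18, 20, 23, 25, 28, 30}
B = {4, 6, 10, 18, 20, 26, 27, 28, 30}
A ∪ B = {4, 6, 10, 15, 18, 20, 23, 25, 26, 27, 28, 30}

A ∪ B = {4, 6, 10, 15, 18, 20, 23, 25, 26, 27, 28, 30}


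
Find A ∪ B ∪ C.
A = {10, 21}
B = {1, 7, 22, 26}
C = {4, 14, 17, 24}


A ∪ B = {1, 7, 10, 21, 22, 26}
(A ∪ B) ∪ C = {1, 4, 7, 10, 14, 17, 21, 22, 24, 26}

A ∪ B ∪ C = {1, 4, 7, 10, 14, 17, 21, 22, 24, 26}


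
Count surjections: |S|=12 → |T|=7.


n = |S| = 12, k = |T| = 7. Surjections via inclusion-exclusion:
S(n,k) = Σ(-1)^i × C(k,i) × (k-i)^n, i=0 to k
i=0: (-1)^0×C(7,0)×7^12 = 13841287201
i=1: (-1)^1×C(7,1)×6^12 = -15237476352
i=2: (-1)^2×C(7,2)×5^12 = 5126953125
i=3: (-1)^3×C(7,3)×4^12 = -587202560
i=4: (-1)^4×C(7,4)×3^12 = 18600435
i=5: (-1)^5×C(7,5)×2^12 = -86016
i=6: (-1)^6×C(7,6)×1^12 = 7
i=7: (-1)^7×C(7,7)×0^12 = 0
Total = 3162075840

Number of surjections = 3162075840


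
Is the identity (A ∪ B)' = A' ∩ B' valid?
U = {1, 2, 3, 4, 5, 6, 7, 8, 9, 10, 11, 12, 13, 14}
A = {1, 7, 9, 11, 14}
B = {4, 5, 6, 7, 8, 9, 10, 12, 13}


LHS: A ∪ B = {1, 4, 5, 6, 7, 8, 9, 10, 11, 12, 13, 14}
(A ∪ B)' = U \ (A ∪ B) = {2, 3}
A' = {2, 3, 4, 5, 6, 8, 10, 12, 13}, B' = {1, 2, 3, 11, 14}
Claimed RHS: A' ∩ B' = {2, 3}
Identity is VALID: LHS = RHS = {2, 3} ✓

Identity is valid. (A ∪ B)' = A' ∩ B' = {2, 3}


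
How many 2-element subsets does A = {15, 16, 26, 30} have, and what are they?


|A| = 4, so A has C(4,2) = 6 subsets of size 2.
Enumerate by choosing 2 elements from A at a time:
{15, 16}, {15, 26}, {15, 30}, {16, 26}, {16, 30}, {26, 30}

2-element subsets (6 total): {15, 16}, {15, 26}, {15, 30}, {16, 26}, {16, 30}, {26, 30}


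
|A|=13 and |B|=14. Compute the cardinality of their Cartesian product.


|A × B| = |A| × |B|
= 13 × 14
= 182

|A × B| = 182


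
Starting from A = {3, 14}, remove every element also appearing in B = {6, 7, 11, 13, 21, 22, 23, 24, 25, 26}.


A \ B = elements in A but not in B
A = {3, 14}
B = {6, 7, 11, 13, 21, 22, 23, 24, 25, 26}
Remove from A any elements in B
A \ B = {3, 14}

A \ B = {3, 14}


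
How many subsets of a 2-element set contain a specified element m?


Subsets of A containing m correspond to subsets of A \ {m}, which has 1 elements.
Count = 2^(n-1) = 2^1
= 2

Number of subsets containing m = 2


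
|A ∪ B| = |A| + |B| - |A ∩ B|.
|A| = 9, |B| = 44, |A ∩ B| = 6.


|A ∪ B| = |A| + |B| - |A ∩ B|
= 9 + 44 - 6
= 47

|A ∪ B| = 47


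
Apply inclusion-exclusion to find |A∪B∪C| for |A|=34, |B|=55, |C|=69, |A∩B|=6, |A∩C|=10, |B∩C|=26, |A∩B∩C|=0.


|A∪B∪C| = |A|+|B|+|C| - |A∩B|-|A∩C|-|B∩C| + |A∩B∩C|
= 34+55+69 - 6-10-26 + 0
= 158 - 42 + 0
= 116

|A ∪ B ∪ C| = 116


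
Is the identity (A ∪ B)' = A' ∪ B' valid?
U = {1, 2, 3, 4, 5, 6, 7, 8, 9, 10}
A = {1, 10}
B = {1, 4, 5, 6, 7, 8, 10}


LHS: A ∪ B = {1, 4, 5, 6, 7, 8, 10}
(A ∪ B)' = U \ (A ∪ B) = {2, 3, 9}
A' = {2, 3, 4, 5, 6, 7, 8, 9}, B' = {2, 3, 9}
Claimed RHS: A' ∪ B' = {2, 3, 4, 5, 6, 7, 8, 9}
Identity is INVALID: LHS = {2, 3, 9} but the RHS claimed here equals {2, 3, 4, 5, 6, 7, 8, 9}. The correct form is (A ∪ B)' = A' ∩ B'.

Identity is invalid: (A ∪ B)' = {2, 3, 9} but A' ∪ B' = {2, 3, 4, 5, 6, 7, 8, 9}. The correct De Morgan law is (A ∪ B)' = A' ∩ B'.


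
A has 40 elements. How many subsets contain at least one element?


Total subsets = 2^n = 2^40 = 1099511627776
Non-empty subsets exclude the empty set: 2^n - 1
= 1099511627776 - 1
= 1099511627775

Number of non-empty subsets = 1099511627775


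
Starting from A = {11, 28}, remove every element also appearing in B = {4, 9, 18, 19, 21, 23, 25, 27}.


A \ B = elements in A but not in B
A = {11, 28}
B = {4, 9, 18, 19, 21, 23, 25, 27}
Remove from A any elements in B
A \ B = {11, 28}

A \ B = {11, 28}


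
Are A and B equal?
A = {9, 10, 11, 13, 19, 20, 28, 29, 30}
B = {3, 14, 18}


Two sets are equal iff they have exactly the same elements.
A = {9, 10, 11, 13, 19, 20, 28, 29, 30}
B = {3, 14, 18}
Differences: {3, 9, 10, 11, 13, 14, 18, 19, 20, 28, 29, 30}
A ≠ B

No, A ≠ B


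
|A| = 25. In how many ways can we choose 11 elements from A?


C(n,k) = n! / (k!(n-k)!)
C(25,11) = 25! / (11!14!)
= 4457400

C(25,11) = 4457400


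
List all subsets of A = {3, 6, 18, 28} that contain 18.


A subset of A contains 18 iff the remaining 3 elements form any subset of A \ {18}.
Count: 2^(n-1) = 2^3 = 8
Subsets containing 18: {18}, {3, 18}, {6, 18}, {18, 28}, {3, 6, 18}, {3, 18, 28}, {6, 18, 28}, {3, 6, 18, 28}

Subsets containing 18 (8 total): {18}, {3, 18}, {6, 18}, {18, 28}, {3, 6, 18}, {3, 18, 28}, {6, 18, 28}, {3, 6, 18, 28}


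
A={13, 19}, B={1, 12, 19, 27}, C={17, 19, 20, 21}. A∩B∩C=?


A ∩ B = {19}
(A ∩ B) ∩ C = {19}

A ∩ B ∩ C = {19}


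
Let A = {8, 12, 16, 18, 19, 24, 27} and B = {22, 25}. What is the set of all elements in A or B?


A ∪ B = all elements in A or B (or both)
A = {8, 12, 16, 18, 19, 24, 27}
B = {22, 25}
A ∪ B = {8, 12, 16, 18, 19, 22, 24, 25, 27}

A ∪ B = {8, 12, 16, 18, 19, 22, 24, 25, 27}
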